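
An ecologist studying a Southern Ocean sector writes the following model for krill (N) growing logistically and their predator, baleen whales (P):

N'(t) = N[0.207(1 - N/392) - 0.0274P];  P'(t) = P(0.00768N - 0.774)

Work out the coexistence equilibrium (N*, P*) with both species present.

From dP/dt = 0 with P > 0: 0.00768N* = 0.774, so N* = 101.
Substitute into dN/dt = 0: 0.207(1 - 101/392) = 0.0274P*.
The bracket is 0.743, giving P* = 0.154/0.0274 = 5.61.

N* ≈ 101, P* ≈ 5.61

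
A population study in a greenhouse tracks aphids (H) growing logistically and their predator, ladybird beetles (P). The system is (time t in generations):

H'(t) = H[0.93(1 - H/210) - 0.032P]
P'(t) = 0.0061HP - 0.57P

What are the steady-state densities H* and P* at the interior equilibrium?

From dP/dt = 0 with P > 0: 0.0061H* = 0.57, so H* = 93.4.
Substitute into dH/dt = 0: 0.93(1 - 93.4/210) = 0.032P*.
The bracket is 0.555, giving P* = 0.516/0.032 = 16.1.

H* ≈ 93.4, P* ≈ 16.1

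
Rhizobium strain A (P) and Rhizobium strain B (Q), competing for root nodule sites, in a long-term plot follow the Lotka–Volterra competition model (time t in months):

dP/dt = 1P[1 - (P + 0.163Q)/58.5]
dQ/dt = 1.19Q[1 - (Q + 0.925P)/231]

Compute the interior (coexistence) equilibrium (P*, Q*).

P* ≈ 24.5, Q* ≈ 208

Setting both brackets to zero gives the nullclines P + 0.163Q = 58.5 and 0.925P + Q = 231.
Substituting Q = 231 - 0.925P into the first: P(1 - 0.163·0.925) = 58.5 - 0.163·231.
So P* = 20.8/0.849 = 24.5, and then Q* = 231 - 0.925·24.5 = 208.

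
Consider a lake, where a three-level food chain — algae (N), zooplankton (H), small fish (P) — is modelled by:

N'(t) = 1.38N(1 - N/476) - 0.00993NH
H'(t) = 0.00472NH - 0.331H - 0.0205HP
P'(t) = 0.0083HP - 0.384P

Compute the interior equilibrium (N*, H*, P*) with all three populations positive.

N* ≈ 318, H* ≈ 46.3, P* ≈ 57

From dP/dt = 0: 0.0083H* = 0.384, so H* = 46.3.
From dN/dt = 0: 1.38(1 - N*/476) = 0.00993·46.3, giving N* = 476·(1 - 0.333) = 318.
From dH/dt = 0: 0.00472·318 - 0.331 = 0.0205P*, so P* = 1.17/0.0205 = 57.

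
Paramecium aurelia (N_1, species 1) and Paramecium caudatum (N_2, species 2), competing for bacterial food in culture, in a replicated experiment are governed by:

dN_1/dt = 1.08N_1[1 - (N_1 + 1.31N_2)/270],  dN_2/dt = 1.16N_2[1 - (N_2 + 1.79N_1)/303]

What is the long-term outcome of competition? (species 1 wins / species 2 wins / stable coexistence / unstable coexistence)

unstable coexistence (outcome depends on initial conditions)

Compare the nullcline intercepts: K1/α12 = 270/1.31 = 206 < K2 = 303; K2/α21 = 303/1.79 = 169 < K1 = 270.
Since both are reversed, neither can invade when rare; the interior point is a saddle.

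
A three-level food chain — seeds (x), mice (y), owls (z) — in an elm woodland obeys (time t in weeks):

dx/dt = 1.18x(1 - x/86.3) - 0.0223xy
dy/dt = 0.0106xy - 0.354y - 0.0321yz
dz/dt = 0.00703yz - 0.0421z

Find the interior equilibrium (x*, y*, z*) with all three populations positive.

x* ≈ 76.5, y* ≈ 5.99, z* ≈ 14.2

From dz/dt = 0: 0.00703y* = 0.0421, so y* = 5.99.
From dx/dt = 0: 1.18(1 - x*/86.3) = 0.0223·5.99, giving x* = 86.3·(1 - 0.113) = 76.5.
From dy/dt = 0: 0.0106·76.5 - 0.354 = 0.0321z*, so z* = 0.457/0.0321 = 14.2.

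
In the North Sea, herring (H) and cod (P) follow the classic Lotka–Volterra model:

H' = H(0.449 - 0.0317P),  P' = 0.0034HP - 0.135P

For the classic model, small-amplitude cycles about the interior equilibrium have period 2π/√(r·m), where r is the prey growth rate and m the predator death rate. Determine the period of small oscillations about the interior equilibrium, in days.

Here r = 0.449 and m = 0.135, so r·m = 0.0606.
ω = √0.0606 = 0.246 per day, hence T = 2π/ω ≈ 25.5 days.

T ≈ 25.5 days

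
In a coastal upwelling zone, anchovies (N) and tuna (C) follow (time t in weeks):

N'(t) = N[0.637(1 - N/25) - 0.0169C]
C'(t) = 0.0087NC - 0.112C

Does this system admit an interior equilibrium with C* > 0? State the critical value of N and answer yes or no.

The predator equation gives dC/dt > 0 only when N > 0.112/0.0087 = 12.9.
Without the predator, N → K = 25. Since 25 > 12.9, the predator can invade and persist.

Threshold N = 12.9; K > 12.9, so yes, the predator persists.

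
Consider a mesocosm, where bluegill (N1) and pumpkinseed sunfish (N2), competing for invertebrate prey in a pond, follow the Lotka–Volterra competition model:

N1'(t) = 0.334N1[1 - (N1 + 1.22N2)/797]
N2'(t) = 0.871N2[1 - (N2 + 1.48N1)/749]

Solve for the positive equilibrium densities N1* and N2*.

N1* ≈ 145, N2* ≈ 534

Setting both brackets to zero gives the nullclines N1 + 1.22N2 = 797 and 1.48N1 + N2 = 749.
Substituting N2 = 749 - 1.48N1 into the first: N1(1 - 1.22·1.48) = 797 - 1.22·749.
So N1* = -117/-0.806 = 145, and then N2* = 749 - 1.48·145 = 534.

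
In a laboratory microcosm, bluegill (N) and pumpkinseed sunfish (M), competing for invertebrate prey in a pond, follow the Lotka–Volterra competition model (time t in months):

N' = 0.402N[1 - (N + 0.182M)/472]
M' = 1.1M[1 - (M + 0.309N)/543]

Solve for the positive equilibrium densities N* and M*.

N* ≈ 395, M* ≈ 421

Setting both brackets to zero gives the nullclines N + 0.182M = 472 and 0.309N + M = 543.
Substituting M = 543 - 0.309N into the first: N(1 - 0.182·0.309) = 472 - 0.182·543.
So N* = 373/0.944 = 395, and then M* = 543 - 0.309·395 = 421.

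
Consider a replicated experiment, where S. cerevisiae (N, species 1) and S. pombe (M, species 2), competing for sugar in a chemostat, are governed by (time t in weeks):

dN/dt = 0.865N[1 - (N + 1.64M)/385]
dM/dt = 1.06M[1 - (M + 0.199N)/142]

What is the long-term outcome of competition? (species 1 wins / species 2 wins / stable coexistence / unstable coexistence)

Compare the nullcline intercepts: K1/α12 = 385/1.64 = 235 > K2 = 142; K2/α21 = 142/0.199 = 714 > K1 = 385.
Since both inequalities hold, each species can invade when rare, so the interior equilibrium is stable.

stable coexistence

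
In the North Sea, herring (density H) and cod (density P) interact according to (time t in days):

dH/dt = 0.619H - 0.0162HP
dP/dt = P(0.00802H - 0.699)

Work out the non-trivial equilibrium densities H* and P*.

Set dP/dt = 0 with P > 0: 0.00802H - 0.699 = 0, so H* = 0.699/0.00802 = 87.2.
Set dH/dt = 0 with H > 0: 0.619 - 0.0162P = 0, so P* = 0.619/0.0162 = 38.2.

H* ≈ 87.2, P* ≈ 38.2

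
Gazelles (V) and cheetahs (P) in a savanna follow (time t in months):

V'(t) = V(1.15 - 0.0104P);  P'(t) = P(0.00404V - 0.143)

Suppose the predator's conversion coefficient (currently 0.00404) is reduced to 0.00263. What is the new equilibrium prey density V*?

V* ≈ 54.4

At the interior fixed point, setting dP/dt = 0 with P > 0 fixes V* = (predator death rate)/(VP coefficient) — independent of the other coefficients.
With the change, V* = 0.143/0.00263 = 54.4; it rises from 35.4.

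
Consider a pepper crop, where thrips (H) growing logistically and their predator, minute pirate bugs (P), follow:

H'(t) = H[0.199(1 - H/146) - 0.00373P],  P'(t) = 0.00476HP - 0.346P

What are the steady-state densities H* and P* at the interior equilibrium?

H* ≈ 72.7, P* ≈ 26.8

From dP/dt = 0 with P > 0: 0.00476H* = 0.346, so H* = 72.7.
Substitute into dH/dt = 0: 0.199(1 - 72.7/146) = 0.00373P*.
The bracket is 0.502, giving P* = 0.0999/0.00373 = 26.8.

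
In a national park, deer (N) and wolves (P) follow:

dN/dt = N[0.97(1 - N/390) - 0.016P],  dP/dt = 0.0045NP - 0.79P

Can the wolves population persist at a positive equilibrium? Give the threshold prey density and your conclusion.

Threshold N = 176; K > 176, so yes, the predator persists.

The predator equation gives dP/dt > 0 only when N > 0.79/0.0045 = 176.
Without the predator, N → K = 390. Since 390 > 176, the predator can invade and persist.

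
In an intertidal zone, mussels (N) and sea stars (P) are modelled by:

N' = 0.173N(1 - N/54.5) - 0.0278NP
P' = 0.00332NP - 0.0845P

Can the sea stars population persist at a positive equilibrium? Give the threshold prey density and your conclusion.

Threshold N = 25.5; K > 25.5, so yes, the predator persists.

The predator equation gives dP/dt > 0 only when N > 0.0845/0.00332 = 25.5.
Without the predator, N → K = 54.5. Since 54.5 > 25.5, the predator can invade and persist.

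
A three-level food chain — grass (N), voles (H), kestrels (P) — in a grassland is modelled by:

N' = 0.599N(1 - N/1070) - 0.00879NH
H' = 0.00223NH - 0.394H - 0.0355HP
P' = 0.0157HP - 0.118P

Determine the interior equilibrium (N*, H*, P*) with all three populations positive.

N* ≈ 952, H* ≈ 7.52, P* ≈ 48.7

From dP/dt = 0: 0.0157H* = 0.118, so H* = 7.52.
From dN/dt = 0: 0.599(1 - N*/1070) = 0.00879·7.52, giving N* = 1070·(1 - 0.11) = 952.
From dH/dt = 0: 0.00223·952 - 0.394 = 0.0355P*, so P* = 1.73/0.0355 = 48.7.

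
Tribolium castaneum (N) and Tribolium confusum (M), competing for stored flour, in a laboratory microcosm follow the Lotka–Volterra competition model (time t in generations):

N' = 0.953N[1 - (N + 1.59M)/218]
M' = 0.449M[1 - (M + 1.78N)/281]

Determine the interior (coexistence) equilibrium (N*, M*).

Setting both brackets to zero gives the nullclines N + 1.59M = 218 and 1.78N + M = 281.
Substituting M = 281 - 1.78N into the first: N(1 - 1.59·1.78) = 218 - 1.59·281.
So N* = -229/-1.83 = 125, and then M* = 281 - 1.78·125 = 58.5.

N* ≈ 125, M* ≈ 58.5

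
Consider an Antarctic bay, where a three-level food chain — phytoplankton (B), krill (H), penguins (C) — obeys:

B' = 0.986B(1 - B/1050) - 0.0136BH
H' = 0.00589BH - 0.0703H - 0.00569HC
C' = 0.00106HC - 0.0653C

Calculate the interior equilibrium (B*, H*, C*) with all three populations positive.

From dC/dt = 0: 0.00106H* = 0.0653, so H* = 61.6.
From dB/dt = 0: 0.986(1 - B*/1050) = 0.0136·61.6, giving B* = 1050·(1 - 0.85) = 158.
From dH/dt = 0: 0.00589·158 - 0.0703 = 0.00569C*, so C* = 0.859/0.00569 = 151.

B* ≈ 158, H* ≈ 61.6, C* ≈ 151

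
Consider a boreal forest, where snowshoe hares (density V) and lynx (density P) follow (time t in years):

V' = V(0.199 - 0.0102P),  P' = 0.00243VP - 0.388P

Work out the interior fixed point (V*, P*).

V* ≈ 160, P* ≈ 19.5

Set dP/dt = 0 with P > 0: 0.00243V - 0.388 = 0, so V* = 0.388/0.00243 = 160.
Set dV/dt = 0 with V > 0: 0.199 - 0.0102P = 0, so P* = 0.199/0.0102 = 19.5.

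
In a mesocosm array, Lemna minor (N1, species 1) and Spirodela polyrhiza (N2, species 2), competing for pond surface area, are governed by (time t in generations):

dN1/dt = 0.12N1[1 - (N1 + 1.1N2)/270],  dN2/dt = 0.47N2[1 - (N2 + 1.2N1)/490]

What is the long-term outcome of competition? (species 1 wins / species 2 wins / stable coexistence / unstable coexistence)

species 2 excludes species 1

Compare the nullcline intercepts: K1/α12 = 270/1.1 = 245 < K2 = 490; K2/α21 = 490/1.2 = 408 > K1 = 270.
Since the inequalities point opposite ways, species 2 can invade but species 1 cannot.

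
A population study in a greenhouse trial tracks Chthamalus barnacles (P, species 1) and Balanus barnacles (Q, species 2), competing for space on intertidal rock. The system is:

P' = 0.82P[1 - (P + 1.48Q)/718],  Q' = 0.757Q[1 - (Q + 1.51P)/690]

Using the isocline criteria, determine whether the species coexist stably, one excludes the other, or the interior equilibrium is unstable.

Compare the nullcline intercepts: K1/α12 = 718/1.48 = 485 < K2 = 690; K2/α21 = 690/1.51 = 457 < K1 = 718.
Since both are reversed, neither can invade when rare; the interior point is a saddle.

unstable coexistence (outcome depends on initial conditions)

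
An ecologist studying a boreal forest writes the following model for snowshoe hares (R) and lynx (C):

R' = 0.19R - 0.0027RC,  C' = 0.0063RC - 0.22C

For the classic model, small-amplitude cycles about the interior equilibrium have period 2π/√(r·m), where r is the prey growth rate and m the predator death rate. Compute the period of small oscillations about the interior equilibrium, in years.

T ≈ 30.7 years

Here r = 0.19 and m = 0.22, so r·m = 0.0418.
ω = √0.0418 = 0.204 per year, hence T = 2π/ω ≈ 30.7 years.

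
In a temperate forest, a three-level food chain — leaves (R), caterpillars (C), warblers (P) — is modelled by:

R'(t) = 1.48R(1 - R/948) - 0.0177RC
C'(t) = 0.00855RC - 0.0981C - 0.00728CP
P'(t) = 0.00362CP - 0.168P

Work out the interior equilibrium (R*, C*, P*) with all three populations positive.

From dP/dt = 0: 0.00362C* = 0.168, so C* = 46.4.
From dR/dt = 0: 1.48(1 - R*/948) = 0.0177·46.4, giving R* = 948·(1 - 0.555) = 422.
From dC/dt = 0: 0.00855·422 - 0.0981 = 0.00728P*, so P* = 3.51/0.00728 = 482.

R* ≈ 422, C* ≈ 46.4, P* ≈ 482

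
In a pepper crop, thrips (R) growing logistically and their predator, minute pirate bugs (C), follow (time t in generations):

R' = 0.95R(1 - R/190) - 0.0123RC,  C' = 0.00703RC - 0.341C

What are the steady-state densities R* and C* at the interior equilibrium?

From dC/dt = 0 with C > 0: 0.00703R* = 0.341, so R* = 48.5.
Substitute into dR/dt = 0: 0.95(1 - 48.5/190) = 0.0123C*.
The bracket is 0.745, giving C* = 0.707/0.0123 = 57.5.

R* ≈ 48.5, C* ≈ 57.5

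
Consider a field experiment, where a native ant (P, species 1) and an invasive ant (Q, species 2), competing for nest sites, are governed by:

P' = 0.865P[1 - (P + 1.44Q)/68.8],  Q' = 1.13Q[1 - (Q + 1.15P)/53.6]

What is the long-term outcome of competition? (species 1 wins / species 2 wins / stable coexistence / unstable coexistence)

unstable coexistence (outcome depends on initial conditions)

Compare the nullcline intercepts: K1/α12 = 68.8/1.44 = 47.8 < K2 = 53.6; K2/α21 = 53.6/1.15 = 46.6 < K1 = 68.8.
Since both are reversed, neither can invade when rare; the interior point is a saddle.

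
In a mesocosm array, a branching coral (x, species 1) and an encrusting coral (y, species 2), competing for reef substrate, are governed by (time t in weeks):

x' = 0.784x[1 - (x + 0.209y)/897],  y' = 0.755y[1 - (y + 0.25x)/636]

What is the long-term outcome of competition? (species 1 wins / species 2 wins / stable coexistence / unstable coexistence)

Compare the nullcline intercepts: K1/α12 = 897/0.209 = 4290 > K2 = 636; K2/α21 = 636/0.25 = 2540 > K1 = 897.
Since both inequalities hold, each species can invade when rare, so the interior equilibrium is stable.

stable coexistence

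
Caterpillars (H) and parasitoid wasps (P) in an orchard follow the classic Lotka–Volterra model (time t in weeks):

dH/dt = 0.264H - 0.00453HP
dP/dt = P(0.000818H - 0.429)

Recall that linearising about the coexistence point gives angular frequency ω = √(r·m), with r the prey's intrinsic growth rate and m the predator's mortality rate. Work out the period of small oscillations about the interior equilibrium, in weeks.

Here r = 0.264 and m = 0.429, so r·m = 0.113.
ω = √0.113 = 0.337 per week, hence T = 2π/ω ≈ 18.7 weeks.

T ≈ 18.7 weeks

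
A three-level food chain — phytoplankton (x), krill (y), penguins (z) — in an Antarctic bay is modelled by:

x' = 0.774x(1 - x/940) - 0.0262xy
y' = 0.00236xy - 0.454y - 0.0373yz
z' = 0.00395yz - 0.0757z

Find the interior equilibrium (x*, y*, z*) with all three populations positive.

From dz/dt = 0: 0.00395y* = 0.0757, so y* = 19.2.
From dx/dt = 0: 0.774(1 - x*/940) = 0.0262·19.2, giving x* = 940·(1 - 0.649) = 330.
From dy/dt = 0: 0.00236·330 - 0.454 = 0.0373z*, so z* = 0.325/0.0373 = 8.72.

x* ≈ 330, y* ≈ 19.2, z* ≈ 8.72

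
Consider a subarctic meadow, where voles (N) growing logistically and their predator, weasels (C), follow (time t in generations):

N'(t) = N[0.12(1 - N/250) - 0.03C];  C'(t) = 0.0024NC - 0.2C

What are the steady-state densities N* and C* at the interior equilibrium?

From dC/dt = 0 with C > 0: 0.0024N* = 0.2, so N* = 83.3.
Substitute into dN/dt = 0: 0.12(1 - 83.3/250) = 0.03C*.
The bracket is 0.667, giving C* = 0.08/0.03 = 2.67.

N* ≈ 83.3, C* ≈ 2.67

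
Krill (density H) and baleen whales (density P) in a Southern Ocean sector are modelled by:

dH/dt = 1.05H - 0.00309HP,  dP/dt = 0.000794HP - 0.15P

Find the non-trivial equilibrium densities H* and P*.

H* ≈ 189, P* ≈ 340

Set dP/dt = 0 with P > 0: 0.000794H - 0.15 = 0, so H* = 0.15/0.000794 = 189.
Set dH/dt = 0 with H > 0: 1.05 - 0.00309P = 0, so P* = 1.05/0.00309 = 340.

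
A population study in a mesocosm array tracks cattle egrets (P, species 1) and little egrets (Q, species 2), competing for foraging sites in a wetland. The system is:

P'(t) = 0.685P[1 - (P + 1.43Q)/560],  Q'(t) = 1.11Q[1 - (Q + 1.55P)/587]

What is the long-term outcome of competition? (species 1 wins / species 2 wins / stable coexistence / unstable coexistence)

Compare the nullcline intercepts: K1/α12 = 560/1.43 = 392 < K2 = 587; K2/α21 = 587/1.55 = 379 < K1 = 560.
Since both are reversed, neither can invade when rare; the interior point is a saddle.

unstable coexistence (outcome depends on initial conditions)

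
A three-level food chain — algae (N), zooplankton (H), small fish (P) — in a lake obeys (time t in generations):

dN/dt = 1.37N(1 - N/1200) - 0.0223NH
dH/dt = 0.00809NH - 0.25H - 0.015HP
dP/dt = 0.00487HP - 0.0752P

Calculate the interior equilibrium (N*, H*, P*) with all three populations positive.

N* ≈ 898, H* ≈ 15.4, P* ≈ 468

From dP/dt = 0: 0.00487H* = 0.0752, so H* = 15.4.
From dN/dt = 0: 1.37(1 - N*/1200) = 0.0223·15.4, giving N* = 1200·(1 - 0.251) = 898.
From dH/dt = 0: 0.00809·898 - 0.25 = 0.015P*, so P* = 7.02/0.015 = 468.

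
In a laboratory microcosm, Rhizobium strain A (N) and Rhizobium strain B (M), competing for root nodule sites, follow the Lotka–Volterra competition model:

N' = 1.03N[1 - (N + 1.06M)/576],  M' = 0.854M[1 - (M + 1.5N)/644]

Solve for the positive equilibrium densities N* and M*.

Setting both brackets to zero gives the nullclines N + 1.06M = 576 and 1.5N + M = 644.
Substituting M = 644 - 1.5N into the first: N(1 - 1.06·1.5) = 576 - 1.06·644.
So N* = -107/-0.59 = 181, and then M* = 644 - 1.5·181 = 373.

N* ≈ 181, M* ≈ 373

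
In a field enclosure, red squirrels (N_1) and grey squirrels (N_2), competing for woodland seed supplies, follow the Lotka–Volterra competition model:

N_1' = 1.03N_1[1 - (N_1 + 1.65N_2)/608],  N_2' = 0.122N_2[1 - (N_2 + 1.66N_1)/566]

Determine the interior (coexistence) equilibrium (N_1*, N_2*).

Setting both brackets to zero gives the nullclines N_1 + 1.65N_2 = 608 and 1.66N_1 + N_2 = 566.
Substituting N_2 = 566 - 1.66N_1 into the first: N_1(1 - 1.65·1.66) = 608 - 1.65·566.
So N_1* = -326/-1.74 = 187, and then N_2* = 566 - 1.66·187 = 255.

N_1* ≈ 187, N_2* ≈ 255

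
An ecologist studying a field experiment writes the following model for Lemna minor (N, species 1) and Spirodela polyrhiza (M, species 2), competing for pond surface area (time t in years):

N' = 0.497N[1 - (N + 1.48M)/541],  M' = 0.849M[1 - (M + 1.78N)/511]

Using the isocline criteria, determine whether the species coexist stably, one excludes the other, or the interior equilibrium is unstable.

unstable coexistence (outcome depends on initial conditions)

Compare the nullcline intercepts: K1/α12 = 541/1.48 = 366 < K2 = 511; K2/α21 = 511/1.78 = 287 < K1 = 541.
Since both are reversed, neither can invade when rare; the interior point is a saddle.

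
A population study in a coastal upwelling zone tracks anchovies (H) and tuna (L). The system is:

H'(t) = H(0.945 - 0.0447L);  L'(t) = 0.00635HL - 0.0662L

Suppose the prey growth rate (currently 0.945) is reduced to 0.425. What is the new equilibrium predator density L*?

At the interior fixed point, setting dH/dt = 0 with H > 0 fixes L* = (prey growth rate)/(HL coefficient) — independent of the other coefficients.
With the change, L* = 0.425/0.0447 = 9.51; it falls from 21.1.

L* ≈ 9.51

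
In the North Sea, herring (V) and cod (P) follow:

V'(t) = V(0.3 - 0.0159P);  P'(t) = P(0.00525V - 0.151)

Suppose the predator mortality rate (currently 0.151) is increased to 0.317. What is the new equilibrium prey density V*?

V* ≈ 60.4

At the interior fixed point, setting dP/dt = 0 with P > 0 fixes V* = (predator death rate)/(VP coefficient) — independent of the other coefficients.
With the change, V* = 0.317/0.00525 = 60.4; it rises from 28.8.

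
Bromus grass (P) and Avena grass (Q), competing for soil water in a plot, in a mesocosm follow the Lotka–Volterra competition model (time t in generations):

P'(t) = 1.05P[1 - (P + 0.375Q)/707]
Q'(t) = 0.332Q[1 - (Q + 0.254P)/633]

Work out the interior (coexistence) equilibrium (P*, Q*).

P* ≈ 519, Q* ≈ 501

Setting both brackets to zero gives the nullclines P + 0.375Q = 707 and 0.254P + Q = 633.
Substituting Q = 633 - 0.254P into the first: P(1 - 0.375·0.254) = 707 - 0.375·633.
So P* = 470/0.905 = 519, and then Q* = 633 - 0.254·519 = 501.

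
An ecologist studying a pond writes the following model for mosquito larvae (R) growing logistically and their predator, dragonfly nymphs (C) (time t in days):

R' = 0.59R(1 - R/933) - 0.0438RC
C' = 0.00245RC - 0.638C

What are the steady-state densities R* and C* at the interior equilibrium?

R* ≈ 260, C* ≈ 9.71

From dC/dt = 0 with C > 0: 0.00245R* = 0.638, so R* = 260.
Substitute into dR/dt = 0: 0.59(1 - 260/933) = 0.0438C*.
The bracket is 0.721, giving C* = 0.425/0.0438 = 9.71.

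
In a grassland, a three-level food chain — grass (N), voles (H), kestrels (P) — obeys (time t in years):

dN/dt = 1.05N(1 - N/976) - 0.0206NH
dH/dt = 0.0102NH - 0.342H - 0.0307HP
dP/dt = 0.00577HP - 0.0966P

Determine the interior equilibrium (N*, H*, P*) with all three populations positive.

From dP/dt = 0: 0.00577H* = 0.0966, so H* = 16.7.
From dN/dt = 0: 1.05(1 - N*/976) = 0.0206·16.7, giving N* = 976·(1 - 0.328) = 655.
From dH/dt = 0: 0.0102·655 - 0.342 = 0.0307P*, so P* = 6.34/0.0307 = 207.

N* ≈ 655, H* ≈ 16.7, P* ≈ 207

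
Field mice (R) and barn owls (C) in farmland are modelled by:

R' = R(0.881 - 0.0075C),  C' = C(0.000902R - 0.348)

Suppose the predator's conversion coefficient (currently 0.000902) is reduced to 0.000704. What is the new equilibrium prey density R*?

R* ≈ 494

At the interior fixed point, setting dC/dt = 0 with C > 0 fixes R* = (predator death rate)/(RC coefficient) — independent of the other coefficients.
With the change, R* = 0.348/0.000704 = 494; it rises from 386.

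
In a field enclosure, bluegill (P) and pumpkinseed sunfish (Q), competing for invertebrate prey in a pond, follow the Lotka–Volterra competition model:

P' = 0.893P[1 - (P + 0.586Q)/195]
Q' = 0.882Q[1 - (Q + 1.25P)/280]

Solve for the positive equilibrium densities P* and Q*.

P* ≈ 116, Q* ≈ 136

Setting both brackets to zero gives the nullclines P + 0.586Q = 195 and 1.25P + Q = 280.
Substituting Q = 280 - 1.25P into the first: P(1 - 0.586·1.25) = 195 - 0.586·280.
So P* = 30.9/0.268 = 116, and then Q* = 280 - 1.25·116 = 136.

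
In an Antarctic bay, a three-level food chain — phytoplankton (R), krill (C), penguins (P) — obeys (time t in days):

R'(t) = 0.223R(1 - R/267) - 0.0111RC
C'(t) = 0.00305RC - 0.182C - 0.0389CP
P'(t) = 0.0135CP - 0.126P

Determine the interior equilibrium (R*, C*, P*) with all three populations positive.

R* ≈ 143, C* ≈ 9.33, P* ≈ 6.53

From dP/dt = 0: 0.0135C* = 0.126, so C* = 9.33.
From dR/dt = 0: 0.223(1 - R*/267) = 0.0111·9.33, giving R* = 267·(1 - 0.465) = 143.
From dC/dt = 0: 0.00305·143 - 0.182 = 0.0389P*, so P* = 0.254/0.0389 = 6.53.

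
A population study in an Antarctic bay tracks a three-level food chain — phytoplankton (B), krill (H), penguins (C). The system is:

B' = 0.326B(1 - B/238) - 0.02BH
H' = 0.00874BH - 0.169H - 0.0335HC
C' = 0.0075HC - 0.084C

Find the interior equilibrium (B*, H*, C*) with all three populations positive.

B* ≈ 74.5, H* ≈ 11.2, C* ≈ 14.4

From dC/dt = 0: 0.0075H* = 0.084, so H* = 11.2.
From dB/dt = 0: 0.326(1 - B*/238) = 0.02·11.2, giving B* = 238·(1 - 0.687) = 74.5.
From dH/dt = 0: 0.00874·74.5 - 0.169 = 0.0335C*, so C* = 0.482/0.0335 = 14.4.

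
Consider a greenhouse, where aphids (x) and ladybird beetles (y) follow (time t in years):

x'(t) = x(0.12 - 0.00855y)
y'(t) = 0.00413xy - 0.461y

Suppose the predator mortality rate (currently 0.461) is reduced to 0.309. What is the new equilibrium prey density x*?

x* ≈ 74.8

At the interior fixed point, setting dy/dt = 0 with y > 0 fixes x* = (predator death rate)/(xy coefficient) — independent of the other coefficients.
With the change, x* = 0.309/0.00413 = 74.8; it falls from 112.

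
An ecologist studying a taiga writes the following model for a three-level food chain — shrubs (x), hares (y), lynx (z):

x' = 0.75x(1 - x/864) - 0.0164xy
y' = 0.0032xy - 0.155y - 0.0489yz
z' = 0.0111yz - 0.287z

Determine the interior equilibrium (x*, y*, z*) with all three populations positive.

x* ≈ 376, y* ≈ 25.9, z* ≈ 21.4

From dz/dt = 0: 0.0111y* = 0.287, so y* = 25.9.
From dx/dt = 0: 0.75(1 - x*/864) = 0.0164·25.9, giving x* = 864·(1 - 0.565) = 376.
From dy/dt = 0: 0.0032·376 - 0.155 = 0.0489z*, so z* = 1.05/0.0489 = 21.4.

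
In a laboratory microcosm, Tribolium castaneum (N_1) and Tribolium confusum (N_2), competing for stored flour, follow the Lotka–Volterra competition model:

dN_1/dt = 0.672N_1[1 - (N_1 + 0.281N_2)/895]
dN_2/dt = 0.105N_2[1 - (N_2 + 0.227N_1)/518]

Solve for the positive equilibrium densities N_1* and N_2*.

N_1* ≈ 801, N_2* ≈ 336

Setting both brackets to zero gives the nullclines N_1 + 0.281N_2 = 895 and 0.227N_1 + N_2 = 518.
Substituting N_2 = 518 - 0.227N_1 into the first: N_1(1 - 0.281·0.227) = 895 - 0.281·518.
So N_1* = 749/0.936 = 801, and then N_2* = 518 - 0.227·801 = 336.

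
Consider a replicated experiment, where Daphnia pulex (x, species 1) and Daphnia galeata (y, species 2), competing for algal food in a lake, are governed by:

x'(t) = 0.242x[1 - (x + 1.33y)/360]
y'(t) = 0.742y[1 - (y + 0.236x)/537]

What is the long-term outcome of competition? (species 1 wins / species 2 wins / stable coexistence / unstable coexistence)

species 2 excludes species 1

Compare the nullcline intercepts: K1/α12 = 360/1.33 = 271 < K2 = 537; K2/α21 = 537/0.236 = 2280 > K1 = 360.
Since the inequalities point opposite ways, species 2 can invade but species 1 cannot.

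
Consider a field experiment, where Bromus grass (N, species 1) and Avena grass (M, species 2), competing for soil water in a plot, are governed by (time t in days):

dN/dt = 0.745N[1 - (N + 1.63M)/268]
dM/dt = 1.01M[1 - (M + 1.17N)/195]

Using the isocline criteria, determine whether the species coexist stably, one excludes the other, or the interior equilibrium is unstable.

unstable coexistence (outcome depends on initial conditions)

Compare the nullcline intercepts: K1/α12 = 268/1.63 = 164 < K2 = 195; K2/α21 = 195/1.17 = 167 < K1 = 268.
Since both are reversed, neither can invade when rare; the interior point is a saddle.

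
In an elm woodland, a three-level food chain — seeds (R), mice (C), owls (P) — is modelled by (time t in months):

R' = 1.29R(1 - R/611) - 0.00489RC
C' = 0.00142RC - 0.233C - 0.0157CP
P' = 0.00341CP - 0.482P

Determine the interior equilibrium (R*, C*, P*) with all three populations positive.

From dP/dt = 0: 0.00341C* = 0.482, so C* = 141.
From dR/dt = 0: 1.29(1 - R*/611) = 0.00489·141, giving R* = 611·(1 - 0.536) = 284.
From dC/dt = 0: 0.00142·284 - 0.233 = 0.0157P*, so P* = 0.17/0.0157 = 10.8.

R* ≈ 284, C* ≈ 141, P* ≈ 10.8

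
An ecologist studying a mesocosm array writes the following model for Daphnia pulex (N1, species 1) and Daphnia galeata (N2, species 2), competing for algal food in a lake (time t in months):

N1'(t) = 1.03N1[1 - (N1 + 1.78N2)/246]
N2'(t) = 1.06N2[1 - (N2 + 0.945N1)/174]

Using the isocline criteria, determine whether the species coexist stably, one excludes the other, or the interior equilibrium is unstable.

unstable coexistence (outcome depends on initial conditions)

Compare the nullcline intercepts: K1/α12 = 246/1.78 = 138 < K2 = 174; K2/α21 = 174/0.945 = 184 < K1 = 246.
Since both are reversed, neither can invade when rare; the interior point is a saddle.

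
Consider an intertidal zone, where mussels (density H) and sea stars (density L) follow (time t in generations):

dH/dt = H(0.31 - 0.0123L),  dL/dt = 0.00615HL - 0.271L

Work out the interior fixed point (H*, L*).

Set dL/dt = 0 with L > 0: 0.00615H - 0.271 = 0, so H* = 0.271/0.00615 = 44.1.
Set dH/dt = 0 with H > 0: 0.31 - 0.0123L = 0, so L* = 0.31/0.0123 = 25.2.

H* ≈ 44.1, L* ≈ 25.2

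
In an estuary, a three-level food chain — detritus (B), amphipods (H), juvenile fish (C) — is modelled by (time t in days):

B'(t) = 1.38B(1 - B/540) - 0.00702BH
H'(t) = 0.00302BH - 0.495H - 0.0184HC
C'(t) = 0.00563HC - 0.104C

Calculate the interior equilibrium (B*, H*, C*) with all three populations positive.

B* ≈ 489, H* ≈ 18.5, C* ≈ 53.4

From dC/dt = 0: 0.00563H* = 0.104, so H* = 18.5.
From dB/dt = 0: 1.38(1 - B*/540) = 0.00702·18.5, giving B* = 540·(1 - 0.094) = 489.
From dH/dt = 0: 0.00302·489 - 0.495 = 0.0184C*, so C* = 0.983/0.0184 = 53.4.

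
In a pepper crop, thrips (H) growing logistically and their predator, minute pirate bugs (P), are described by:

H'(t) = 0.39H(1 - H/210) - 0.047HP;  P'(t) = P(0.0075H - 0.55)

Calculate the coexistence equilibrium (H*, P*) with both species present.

From dP/dt = 0 with P > 0: 0.0075H* = 0.55, so H* = 73.3.
Substitute into dH/dt = 0: 0.39(1 - 73.3/210) = 0.047P*.
The bracket is 0.651, giving P* = 0.254/0.047 = 5.4.

H* ≈ 73.3, P* ≈ 5.4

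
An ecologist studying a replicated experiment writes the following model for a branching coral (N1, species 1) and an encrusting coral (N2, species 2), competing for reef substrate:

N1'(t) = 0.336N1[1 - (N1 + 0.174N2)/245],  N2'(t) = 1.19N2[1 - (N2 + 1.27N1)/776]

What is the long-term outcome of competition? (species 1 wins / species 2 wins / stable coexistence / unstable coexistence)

stable coexistence

Compare the nullcline intercepts: K1/α12 = 245/0.174 = 1410 > K2 = 776; K2/α21 = 776/1.27 = 611 > K1 = 245.
Since both inequalities hold, each species can invade when rare, so the interior equilibrium is stable.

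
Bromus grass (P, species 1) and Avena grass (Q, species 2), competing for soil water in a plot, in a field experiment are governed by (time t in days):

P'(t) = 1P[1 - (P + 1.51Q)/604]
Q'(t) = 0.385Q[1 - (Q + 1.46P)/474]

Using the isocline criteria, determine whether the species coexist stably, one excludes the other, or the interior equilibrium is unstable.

Compare the nullcline intercepts: K1/α12 = 604/1.51 = 400 < K2 = 474; K2/α21 = 474/1.46 = 325 < K1 = 604.
Since both are reversed, neither can invade when rare; the interior point is a saddle.

unstable coexistence (outcome depends on initial conditions)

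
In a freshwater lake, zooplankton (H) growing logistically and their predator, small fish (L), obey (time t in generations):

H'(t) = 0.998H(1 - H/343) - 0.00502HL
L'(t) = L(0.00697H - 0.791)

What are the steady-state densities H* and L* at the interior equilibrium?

From dL/dt = 0 with L > 0: 0.00697H* = 0.791, so H* = 113.
Substitute into dH/dt = 0: 0.998(1 - 113/343) = 0.00502L*.
The bracket is 0.669, giving L* = 0.668/0.00502 = 133.

H* ≈ 113, L* ≈ 133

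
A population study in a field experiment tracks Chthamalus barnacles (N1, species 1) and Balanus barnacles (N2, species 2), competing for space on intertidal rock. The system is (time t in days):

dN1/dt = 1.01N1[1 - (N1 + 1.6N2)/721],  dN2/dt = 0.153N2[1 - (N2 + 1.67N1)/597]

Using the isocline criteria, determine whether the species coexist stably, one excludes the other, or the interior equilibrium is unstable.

unstable coexistence (outcome depends on initial conditions)

Compare the nullcline intercepts: K1/α12 = 721/1.6 = 451 < K2 = 597; K2/α21 = 597/1.67 = 357 < K1 = 721.
Since both are reversed, neither can invade when rare; the interior point is a saddle.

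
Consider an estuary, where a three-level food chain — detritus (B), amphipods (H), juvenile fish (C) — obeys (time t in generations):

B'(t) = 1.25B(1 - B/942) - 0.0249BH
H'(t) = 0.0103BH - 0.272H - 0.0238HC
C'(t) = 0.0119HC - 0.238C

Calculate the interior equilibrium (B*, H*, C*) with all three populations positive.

From dC/dt = 0: 0.0119H* = 0.238, so H* = 20.
From dB/dt = 0: 1.25(1 - B*/942) = 0.0249·20, giving B* = 942·(1 - 0.398) = 567.
From dH/dt = 0: 0.0103·567 - 0.272 = 0.0238C*, so C* = 5.57/0.0238 = 234.

B* ≈ 567, H* ≈ 20, C* ≈ 234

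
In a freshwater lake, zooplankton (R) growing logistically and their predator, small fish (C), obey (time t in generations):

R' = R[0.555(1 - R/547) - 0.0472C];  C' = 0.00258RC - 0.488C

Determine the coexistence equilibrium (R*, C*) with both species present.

From dC/dt = 0 with C > 0: 0.00258R* = 0.488, so R* = 189.
Substitute into dR/dt = 0: 0.555(1 - 189/547) = 0.0472C*.
The bracket is 0.654, giving C* = 0.363/0.0472 = 7.69.

R* ≈ 189, C* ≈ 7.69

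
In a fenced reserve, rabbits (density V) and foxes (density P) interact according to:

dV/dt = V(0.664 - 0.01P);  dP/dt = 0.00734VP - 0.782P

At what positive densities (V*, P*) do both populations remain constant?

Set dP/dt = 0 with P > 0: 0.00734V - 0.782 = 0, so V* = 0.782/0.00734 = 107.
Set dV/dt = 0 with V > 0: 0.664 - 0.01P = 0, so P* = 0.664/0.01 = 66.4.

V* ≈ 107, P* ≈ 66.4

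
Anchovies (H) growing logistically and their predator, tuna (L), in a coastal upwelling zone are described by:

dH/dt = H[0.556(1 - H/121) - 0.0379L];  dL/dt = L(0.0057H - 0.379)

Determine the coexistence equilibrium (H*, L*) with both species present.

From dL/dt = 0 with L > 0: 0.0057H* = 0.379, so H* = 66.5.
Substitute into dH/dt = 0: 0.556(1 - 66.5/121) = 0.0379L*.
The bracket is 0.45, giving L* = 0.25/0.0379 = 6.61.

H* ≈ 66.5, L* ≈ 6.61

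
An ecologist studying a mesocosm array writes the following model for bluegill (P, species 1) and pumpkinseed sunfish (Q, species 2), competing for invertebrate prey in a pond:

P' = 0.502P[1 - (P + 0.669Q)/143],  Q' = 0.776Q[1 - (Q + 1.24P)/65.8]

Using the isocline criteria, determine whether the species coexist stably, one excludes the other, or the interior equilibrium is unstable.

species 1 excludes species 2

Compare the nullcline intercepts: K1/α12 = 143/0.669 = 214 > K2 = 65.8; K2/α21 = 65.8/1.24 = 53.1 < K1 = 143.
Since the inequalities point opposite ways, species 1 can invade but species 2 cannot.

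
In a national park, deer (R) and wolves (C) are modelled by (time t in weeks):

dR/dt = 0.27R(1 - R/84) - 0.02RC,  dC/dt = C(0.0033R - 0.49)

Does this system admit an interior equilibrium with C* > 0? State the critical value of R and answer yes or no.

Threshold R = 148; K < 148, so no, the predator goes extinct.

The predator equation gives dC/dt > 0 only when R > 0.49/0.0033 = 148.
Without the predator, R → K = 84. Since 84 < 148, the predator cannot invade.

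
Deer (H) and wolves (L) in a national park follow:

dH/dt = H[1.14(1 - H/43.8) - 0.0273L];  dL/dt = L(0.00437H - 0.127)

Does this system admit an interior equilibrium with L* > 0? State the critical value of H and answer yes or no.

The predator equation gives dL/dt > 0 only when H > 0.127/0.00437 = 29.1.
Without the predator, H → K = 43.8. Since 43.8 > 29.1, the predator can invade and persist.

Threshold H = 29.1; K > 29.1, so yes, the predator persists.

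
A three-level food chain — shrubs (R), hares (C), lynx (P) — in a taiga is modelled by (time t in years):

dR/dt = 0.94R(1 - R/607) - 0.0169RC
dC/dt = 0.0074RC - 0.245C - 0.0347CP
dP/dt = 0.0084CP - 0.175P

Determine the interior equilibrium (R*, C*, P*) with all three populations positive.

R* ≈ 380, C* ≈ 20.8, P* ≈ 73.9

From dP/dt = 0: 0.0084C* = 0.175, so C* = 20.8.
From dR/dt = 0: 0.94(1 - R*/607) = 0.0169·20.8, giving R* = 607·(1 - 0.375) = 380.
From dC/dt = 0: 0.0074·380 - 0.245 = 0.0347P*, so P* = 2.56/0.0347 = 73.9.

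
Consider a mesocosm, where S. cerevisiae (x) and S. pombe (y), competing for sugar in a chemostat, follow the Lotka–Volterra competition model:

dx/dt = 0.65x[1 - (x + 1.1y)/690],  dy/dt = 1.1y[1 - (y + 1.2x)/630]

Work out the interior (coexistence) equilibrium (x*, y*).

Setting both brackets to zero gives the nullclines x + 1.1y = 690 and 1.2x + y = 630.
Substituting y = 630 - 1.2x into the first: x(1 - 1.1·1.2) = 690 - 1.1·630.
So x* = -3/-0.32 = 9.37, and then y* = 630 - 1.2·9.37 = 619.

x* ≈ 9.37, y* ≈ 619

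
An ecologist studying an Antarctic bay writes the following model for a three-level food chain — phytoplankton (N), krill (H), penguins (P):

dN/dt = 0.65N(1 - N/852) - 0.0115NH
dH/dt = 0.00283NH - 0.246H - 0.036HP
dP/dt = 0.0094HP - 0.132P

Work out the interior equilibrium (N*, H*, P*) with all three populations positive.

From dP/dt = 0: 0.0094H* = 0.132, so H* = 14.
From dN/dt = 0: 0.65(1 - N*/852) = 0.0115·14, giving N* = 852·(1 - 0.248) = 640.
From dH/dt = 0: 0.00283·640 - 0.246 = 0.036P*, so P* = 1.57/0.036 = 43.5.

N* ≈ 640, H* ≈ 14, P* ≈ 43.5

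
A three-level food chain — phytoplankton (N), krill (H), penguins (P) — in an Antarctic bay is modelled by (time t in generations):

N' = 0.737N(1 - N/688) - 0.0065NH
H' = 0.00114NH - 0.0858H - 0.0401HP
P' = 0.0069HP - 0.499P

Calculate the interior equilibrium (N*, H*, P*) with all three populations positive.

N* ≈ 249, H* ≈ 72.3, P* ≈ 4.94

From dP/dt = 0: 0.0069H* = 0.499, so H* = 72.3.
From dN/dt = 0: 0.737(1 - N*/688) = 0.0065·72.3, giving N* = 688·(1 - 0.638) = 249.
From dH/dt = 0: 0.00114·249 - 0.0858 = 0.0401P*, so P* = 0.198/0.0401 = 4.94.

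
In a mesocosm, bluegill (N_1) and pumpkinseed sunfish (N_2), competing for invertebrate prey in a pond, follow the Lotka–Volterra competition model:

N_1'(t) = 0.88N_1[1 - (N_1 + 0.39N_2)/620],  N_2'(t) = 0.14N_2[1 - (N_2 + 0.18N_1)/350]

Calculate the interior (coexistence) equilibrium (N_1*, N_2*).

N_1* ≈ 520, N_2* ≈ 256

Setting both brackets to zero gives the nullclines N_1 + 0.39N_2 = 620 and 0.18N_1 + N_2 = 350.
Substituting N_2 = 350 - 0.18N_1 into the first: N_1(1 - 0.39·0.18) = 620 - 0.39·350.
So N_1* = 484/0.93 = 520, and then N_2* = 350 - 0.18·520 = 256.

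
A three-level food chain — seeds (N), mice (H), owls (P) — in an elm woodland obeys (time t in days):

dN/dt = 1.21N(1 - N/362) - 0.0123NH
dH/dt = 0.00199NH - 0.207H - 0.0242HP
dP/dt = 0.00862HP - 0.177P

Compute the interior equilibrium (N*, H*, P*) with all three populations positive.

From dP/dt = 0: 0.00862H* = 0.177, so H* = 20.5.
From dN/dt = 0: 1.21(1 - N*/362) = 0.0123·20.5, giving N* = 362·(1 - 0.209) = 286.
From dH/dt = 0: 0.00199·286 - 0.207 = 0.0242P*, so P* = 0.363/0.0242 = 15.

N* ≈ 286, H* ≈ 20.5, P* ≈ 15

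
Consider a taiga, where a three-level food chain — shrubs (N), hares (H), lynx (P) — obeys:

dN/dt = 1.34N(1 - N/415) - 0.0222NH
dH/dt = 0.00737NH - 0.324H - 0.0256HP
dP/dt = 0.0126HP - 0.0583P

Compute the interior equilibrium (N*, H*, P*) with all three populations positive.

From dP/dt = 0: 0.0126H* = 0.0583, so H* = 4.63.
From dN/dt = 0: 1.34(1 - N*/415) = 0.0222·4.63, giving N* = 415·(1 - 0.0767) = 383.
From dH/dt = 0: 0.00737·383 - 0.324 = 0.0256P*, so P* = 2.5/0.0256 = 97.7.

N* ≈ 383, H* ≈ 4.63, P* ≈ 97.7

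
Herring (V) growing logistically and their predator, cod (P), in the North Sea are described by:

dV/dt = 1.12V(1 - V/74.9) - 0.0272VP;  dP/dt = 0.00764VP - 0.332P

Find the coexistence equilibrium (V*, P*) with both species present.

V* ≈ 43.5, P* ≈ 17.3

From dP/dt = 0 with P > 0: 0.00764V* = 0.332, so V* = 43.5.
Substitute into dV/dt = 0: 1.12(1 - 43.5/74.9) = 0.0272P*.
The bracket is 0.42, giving P* = 0.47/0.0272 = 17.3.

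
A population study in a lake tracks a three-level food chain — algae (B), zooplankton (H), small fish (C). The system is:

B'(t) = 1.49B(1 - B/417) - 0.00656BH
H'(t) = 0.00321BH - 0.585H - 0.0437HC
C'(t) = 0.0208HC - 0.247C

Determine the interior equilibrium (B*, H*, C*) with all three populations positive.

B* ≈ 395, H* ≈ 11.9, C* ≈ 15.6

From dC/dt = 0: 0.0208H* = 0.247, so H* = 11.9.
From dB/dt = 0: 1.49(1 - B*/417) = 0.00656·11.9, giving B* = 417·(1 - 0.0523) = 395.
From dH/dt = 0: 0.00321·395 - 0.585 = 0.0437C*, so C* = 0.684/0.0437 = 15.6.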